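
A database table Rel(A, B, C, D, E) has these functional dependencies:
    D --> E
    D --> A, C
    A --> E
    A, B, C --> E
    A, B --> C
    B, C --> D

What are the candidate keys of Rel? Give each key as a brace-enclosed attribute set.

{B} never appears on the right of any FD, so every key must include it.
Closure of {A, B} is {A, B, C, D, E}, the whole schema; {A, B} is a candidate key.
Closure of {B, C} is {A, B, C, D, E}, the whole schema; {B, C} is a candidate key.
Closure of {B, D} is {A, B, C, D, E}, the whole schema; {B, D} is a candidate key.
These are minimal and exhaustive — every other superkey contains one of them.

{A, B}, {B, C}, {B, D}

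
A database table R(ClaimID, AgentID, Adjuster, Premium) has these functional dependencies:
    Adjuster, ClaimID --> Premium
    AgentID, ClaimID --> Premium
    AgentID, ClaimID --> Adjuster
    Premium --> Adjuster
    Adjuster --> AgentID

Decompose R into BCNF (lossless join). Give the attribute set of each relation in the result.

{Adjuster, AgentID}; {Adjuster, Premium}; {ClaimID, Premium}

Candidate keys of the original relation: {Adjuster, ClaimID}, {AgentID, ClaimID}, {ClaimID, Premium}.
{Adjuster, AgentID, ClaimID, Premium}: {Premium} determines {Adjuster, AgentID, Premium} here but is not a superkey — split on Premium --> Adjuster, AgentID, giving {Adjuster, AgentID, Premium} and {ClaimID, Premium}.
{Adjuster, AgentID, Premium}: {Adjuster} determines {Adjuster, AgentID} here but is not a superkey — split on Adjuster --> AgentID, giving {Adjuster, AgentID} and {Adjuster, Premium}.
{Adjuster, AgentID}: every determinant is a superkey — BCNF.
{Adjuster, Premium}: every determinant is a superkey — BCNF.
{ClaimID, Premium}: every determinant is a superkey — BCNF.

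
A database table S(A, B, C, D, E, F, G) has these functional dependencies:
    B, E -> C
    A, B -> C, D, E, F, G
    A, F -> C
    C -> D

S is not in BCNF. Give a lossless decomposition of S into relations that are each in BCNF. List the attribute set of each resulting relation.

Candidate key of the original relation: {A, B}.
Within {A, B, C, D, E, F, G}: {B, E}⁺ ∩ {A, B, C, D, E, F, G} = {B, C, D, E}, not the whole set, so B, E -> C, D violates BCNF; decompose into {B, C, D, E} and {A, B, E, F, G}.
Within {B, C, D, E}: {C}⁺ ∩ {B, C, D, E} = {C, D}, not the whole set, so C -> D violates BCNF; decompose into {C, D} and {B, C, E}.
{C, D} is in BCNF.
{B, C, E} is in BCNF.
{A, B, E, F, G} is in BCNF.

{A, B, E, F, G}; {B, C, E}; {C, D}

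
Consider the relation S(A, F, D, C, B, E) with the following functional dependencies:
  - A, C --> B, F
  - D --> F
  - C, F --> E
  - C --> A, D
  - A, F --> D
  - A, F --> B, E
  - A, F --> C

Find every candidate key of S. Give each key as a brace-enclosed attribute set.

{C} is a candidate key since {C}⁺ = {A, B, C, D, E, F} covers every attribute.
{A, D} is a candidate key since {A, D}⁺ = {A, B, C, D, E, F} covers every attribute.
{A, F} is a candidate key since {A, F}⁺ = {A, B, C, D, E, F} covers every attribute.
These are minimal and exhaustive — every other superkey contains one of them.

{A, D}, {A, F}, {C}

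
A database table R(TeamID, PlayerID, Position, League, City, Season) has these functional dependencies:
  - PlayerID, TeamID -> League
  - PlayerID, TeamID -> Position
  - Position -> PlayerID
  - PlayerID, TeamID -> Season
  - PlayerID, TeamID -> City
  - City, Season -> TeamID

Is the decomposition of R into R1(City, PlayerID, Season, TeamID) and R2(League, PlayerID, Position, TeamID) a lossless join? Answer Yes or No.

Yes

The shared attributes are {PlayerID, TeamID} and {PlayerID, TeamID}⁺ = {City, League, PlayerID, Position, Season, TeamID}.
R1 is contained in that closure, so R1 ∩ R2 -> R1 holds and the join is lossless.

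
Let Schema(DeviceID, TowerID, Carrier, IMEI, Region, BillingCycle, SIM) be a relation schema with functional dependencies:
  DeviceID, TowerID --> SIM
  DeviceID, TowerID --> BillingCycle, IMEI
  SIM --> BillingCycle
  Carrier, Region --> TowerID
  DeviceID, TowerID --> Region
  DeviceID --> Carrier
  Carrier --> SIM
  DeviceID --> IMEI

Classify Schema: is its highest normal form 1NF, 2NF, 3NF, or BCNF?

1NF

Candidate keys: {DeviceID, Region}, {DeviceID, TowerID}. Prime attributes: {DeviceID, Region, TowerID}.
SIM --> BillingCycle breaks BCNF: {SIM}⁺ = {BillingCycle, SIM}, so {SIM} is not a superkey.
SIM --> BillingCycle determines the non-prime attribute {BillingCycle} from a non-superkey — 3NF is violated.
The proper key subset {DeviceID} of {DeviceID, Region} determines non-prime {BillingCycle, Carrier, IMEI, SIM}, so the relation is not even in 2NF.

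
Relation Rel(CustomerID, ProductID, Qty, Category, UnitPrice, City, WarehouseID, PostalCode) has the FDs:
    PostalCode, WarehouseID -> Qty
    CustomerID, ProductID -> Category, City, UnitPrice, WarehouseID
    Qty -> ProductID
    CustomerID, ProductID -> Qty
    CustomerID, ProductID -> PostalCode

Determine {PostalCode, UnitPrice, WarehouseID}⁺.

{PostalCode, ProductID, Qty, UnitPrice, WarehouseID}

Start with {PostalCode, UnitPrice, WarehouseID}.
PostalCode, WarehouseID -> Qty applies; add {Qty} → now {PostalCode, Qty, UnitPrice, WarehouseID}.
Qty -> ProductID applies; add {ProductID} → now {PostalCode, ProductID, Qty, UnitPrice, WarehouseID}.
No further FD applies.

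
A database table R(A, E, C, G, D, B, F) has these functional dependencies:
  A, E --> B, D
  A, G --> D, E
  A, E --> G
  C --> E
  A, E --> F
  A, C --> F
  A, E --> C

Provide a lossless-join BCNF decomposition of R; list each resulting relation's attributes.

{A, B, C, D, F, G}; {C, E}

Candidate keys of the original relation: {A, C}, {A, E}, {A, G}.
{A, B, C, D, E, F, G}: {C} determines {C, E} here but is not a superkey — split on C --> E, giving {C, E} and {A, B, C, D, F, G}.
{C, E} is in BCNF.
{A, B, C, D, F, G} is in BCNF.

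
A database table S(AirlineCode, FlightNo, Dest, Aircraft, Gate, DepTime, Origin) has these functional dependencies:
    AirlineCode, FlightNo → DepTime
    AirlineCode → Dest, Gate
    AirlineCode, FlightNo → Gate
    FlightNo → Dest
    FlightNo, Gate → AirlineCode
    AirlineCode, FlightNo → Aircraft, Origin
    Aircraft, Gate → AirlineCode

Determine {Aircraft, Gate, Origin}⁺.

{Aircraft, AirlineCode, Dest, Gate, Origin}

Start with {Aircraft, Gate, Origin}.
Aircraft, Gate → AirlineCode applies; add {AirlineCode} → now {Aircraft, AirlineCode, Gate, Origin}.
AirlineCode → Dest, Gate applies; add {Dest} → now {Aircraft, AirlineCode, Dest, Gate, Origin}.
No further FD applies.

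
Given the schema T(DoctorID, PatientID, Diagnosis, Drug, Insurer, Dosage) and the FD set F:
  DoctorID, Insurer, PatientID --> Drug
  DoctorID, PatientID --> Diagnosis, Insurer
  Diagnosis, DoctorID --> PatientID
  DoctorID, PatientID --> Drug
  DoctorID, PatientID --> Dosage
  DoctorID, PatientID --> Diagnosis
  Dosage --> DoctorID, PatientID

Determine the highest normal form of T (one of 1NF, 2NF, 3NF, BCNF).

Candidate keys: {Diagnosis, DoctorID}, {DoctorID, PatientID}, {Dosage}. Prime attributes: {Diagnosis, DoctorID, Dosage, PatientID}.
The left-hand side of every FD is a superkey, so BCNF is satisfied.

BCNF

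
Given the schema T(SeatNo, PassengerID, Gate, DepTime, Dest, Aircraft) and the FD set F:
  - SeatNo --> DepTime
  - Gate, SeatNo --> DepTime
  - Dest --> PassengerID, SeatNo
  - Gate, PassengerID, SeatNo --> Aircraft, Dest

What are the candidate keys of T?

{Dest, Gate}, {Gate, PassengerID, SeatNo}

{Gate} never appears on the right of any FD, so every key must include it.
Closure of {Dest, Gate} is {Aircraft, DepTime, Dest, Gate, PassengerID, SeatNo}, the whole schema; {Dest, Gate} is a candidate key.
Closure of {Gate, PassengerID, SeatNo} is {Aircraft, DepTime, Dest, Gate, PassengerID, SeatNo}, the whole schema; {Gate, PassengerID, SeatNo} is a candidate key.
These are minimal and exhaustive — every other superkey contains one of them.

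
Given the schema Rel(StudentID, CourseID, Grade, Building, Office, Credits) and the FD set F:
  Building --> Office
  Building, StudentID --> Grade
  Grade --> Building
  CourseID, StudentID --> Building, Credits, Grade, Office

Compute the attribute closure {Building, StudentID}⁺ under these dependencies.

Start with {Building, StudentID}.
Building --> Office applies; add {Office} → now {Building, Office, StudentID}.
Building, StudentID --> Grade applies; add {Grade} → now {Building, Grade, Office, StudentID}.
No further FD applies.

{Building, Grade, Office, StudentID}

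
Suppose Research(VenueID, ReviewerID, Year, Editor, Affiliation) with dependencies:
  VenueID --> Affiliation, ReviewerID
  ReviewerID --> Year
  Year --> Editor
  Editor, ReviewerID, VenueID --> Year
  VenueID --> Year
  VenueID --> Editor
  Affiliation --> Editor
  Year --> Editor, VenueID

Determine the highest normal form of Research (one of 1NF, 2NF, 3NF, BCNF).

Candidate keys: {ReviewerID}, {VenueID}, {Year}. Prime attributes: {ReviewerID, VenueID, Year}.
For Affiliation --> Editor we have {Affiliation}⁺ = {Affiliation, Editor}; {Affiliation} is not a superkey, so BCNF fails.
Affiliation --> Editor has non-prime {Editor} on the right and a non-superkey on the left, so 3NF fails.
Every candidate key is a single attribute, so no partial dependency is possible; 2NF holds.

2NF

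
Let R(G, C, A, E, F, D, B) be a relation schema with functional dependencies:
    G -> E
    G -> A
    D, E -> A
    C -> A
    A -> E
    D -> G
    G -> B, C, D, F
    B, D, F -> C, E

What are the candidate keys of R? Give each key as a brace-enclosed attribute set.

Closure of {D} is {A, B, C, D, E, F, G}, the whole schema; {D} is a candidate key.
Closure of {G} is {A, B, C, D, E, F, G}, the whole schema; {G} is a candidate key.
Any other superkey properly contains one of these, so there are no further candidate keys.

{D}, {G}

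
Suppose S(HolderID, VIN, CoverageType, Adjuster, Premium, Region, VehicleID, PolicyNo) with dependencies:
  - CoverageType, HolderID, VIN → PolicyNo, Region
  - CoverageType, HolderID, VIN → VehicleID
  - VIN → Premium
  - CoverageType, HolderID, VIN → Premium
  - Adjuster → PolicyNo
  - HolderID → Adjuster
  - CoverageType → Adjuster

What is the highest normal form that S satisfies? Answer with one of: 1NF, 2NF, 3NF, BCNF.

1NF

Candidate key: {CoverageType, HolderID, VIN}. Prime attributes: {CoverageType, HolderID, VIN}.
VIN → Premium: {VIN}⁺ = {Premium, VIN}, which is not all of the attributes, so the left side is not a superkey — BCNF is violated.
Because {Premium} is non-prime and the left side of VIN → Premium is not a superkey, the relation is not in 3NF.
The proper key subset {CoverageType} of {CoverageType, HolderID, VIN} determines non-prime {Adjuster, PolicyNo}, so the relation is not even in 2NF.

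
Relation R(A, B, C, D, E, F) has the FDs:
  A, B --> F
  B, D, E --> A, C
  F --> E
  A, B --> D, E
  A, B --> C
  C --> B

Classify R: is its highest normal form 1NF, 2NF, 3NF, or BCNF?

Candidate keys: {A, B}, {A, C}, {B, D, E}, {B, D, F}, {C, D, E}, {C, D, F}. Prime attributes: {A, B, C, D, E, F}.
F --> E breaks BCNF: {F}⁺ = {E, F}, so {F} is not a superkey.
But every attribute on its right side ({E}) is prime, and the same holds for every other non-superkey FD, so 3NF still holds.

3NF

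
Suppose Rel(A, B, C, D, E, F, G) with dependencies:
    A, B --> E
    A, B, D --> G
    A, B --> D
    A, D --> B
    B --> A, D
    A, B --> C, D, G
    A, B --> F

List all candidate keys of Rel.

{A, D}, {B}

{B}⁺ = {A, B, C, D, E, F, G}, which is every attribute, so {B} is a candidate key.
{A, D}⁺ = {A, B, C, D, E, F, G}, which is every attribute, so {A, D} is a candidate key.
Any other superkey properly contains one of these, so there are no further candidate keys.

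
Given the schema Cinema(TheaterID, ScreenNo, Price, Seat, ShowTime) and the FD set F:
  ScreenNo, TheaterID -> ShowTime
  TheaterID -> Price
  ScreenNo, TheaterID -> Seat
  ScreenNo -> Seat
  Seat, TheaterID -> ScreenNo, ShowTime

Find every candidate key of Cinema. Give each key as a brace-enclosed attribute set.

No FD produces {TheaterID}, so it must be in every candidate key.
{ScreenNo, TheaterID} is a candidate key since {ScreenNo, TheaterID}⁺ = {Price, ScreenNo, Seat, ShowTime, TheaterID} covers every attribute.
{Seat, TheaterID} is a candidate key since {Seat, TheaterID}⁺ = {Price, ScreenNo, Seat, ShowTime, TheaterID} covers every attribute.
No proper subset of any of these is a key, and no other minimal superkey exists.

{ScreenNo, TheaterID}, {Seat, TheaterID}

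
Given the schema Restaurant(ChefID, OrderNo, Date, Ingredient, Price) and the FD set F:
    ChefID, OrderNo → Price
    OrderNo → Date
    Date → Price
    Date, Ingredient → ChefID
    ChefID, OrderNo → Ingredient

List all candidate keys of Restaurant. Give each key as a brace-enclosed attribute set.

{ChefID, OrderNo}, {Ingredient, OrderNo}

No FD produces {OrderNo}, so it must be in every candidate key.
Closure of {ChefID, OrderNo} is {ChefID, Date, Ingredient, OrderNo, Price}, the whole schema; {ChefID, OrderNo} is a candidate key.
Closure of {Ingredient, OrderNo} is {ChefID, Date, Ingredient, OrderNo, Price}, the whole schema; {Ingredient, OrderNo} is a candidate key.
These are minimal and exhaustive — every other superkey contains one of them.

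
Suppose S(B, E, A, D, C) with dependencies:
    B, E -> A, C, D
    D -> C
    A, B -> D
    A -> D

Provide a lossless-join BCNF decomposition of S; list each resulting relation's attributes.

{A, B, E}; {A, D}; {C, D}

Candidate key of the original relation: {B, E}.
{A, B, C, D, E}: {D} determines {C, D} here but is not a superkey — split on D -> C, giving {C, D} and {A, B, D, E}.
{C, D} has no BCNF violation.
{A, B, D, E}: {A, B} determines {A, B, D} here but is not a superkey — split on A, B -> D, giving {A, B, D} and {A, B, E}.
{A, B, D}: {A} determines {A, D} here but is not a superkey — split on A -> D, giving {A, D} and {A, B}.
{A, D} has no BCNF violation.
{A, B} has no BCNF violation.
{A, B, E} has no BCNF violation.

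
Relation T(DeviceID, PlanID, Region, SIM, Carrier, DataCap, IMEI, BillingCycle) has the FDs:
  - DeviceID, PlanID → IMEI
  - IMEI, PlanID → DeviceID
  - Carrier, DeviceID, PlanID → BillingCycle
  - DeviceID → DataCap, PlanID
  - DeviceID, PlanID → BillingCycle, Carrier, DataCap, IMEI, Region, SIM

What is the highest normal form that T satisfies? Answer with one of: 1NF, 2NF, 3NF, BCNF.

BCNF

Candidate keys: {DeviceID}, {IMEI, PlanID}. Prime attributes: {DeviceID, IMEI, PlanID}.
Each dependency's left side is a superkey — BCNF holds.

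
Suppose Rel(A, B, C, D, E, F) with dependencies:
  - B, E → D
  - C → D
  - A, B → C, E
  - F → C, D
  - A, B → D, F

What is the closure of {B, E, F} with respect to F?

{B, C, D, E, F}

Start with {B, E, F}.
B, E → D applies; add {D} → now {B, D, E, F}.
F → C, D applies; add {C} → now {B, C, D, E, F}.
No further FD applies.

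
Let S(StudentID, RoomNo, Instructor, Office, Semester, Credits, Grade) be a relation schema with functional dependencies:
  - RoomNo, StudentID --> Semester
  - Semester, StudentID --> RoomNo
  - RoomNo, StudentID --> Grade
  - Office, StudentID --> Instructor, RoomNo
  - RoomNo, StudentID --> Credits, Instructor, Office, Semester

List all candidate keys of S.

{Office, StudentID}, {RoomNo, StudentID}, {Semester, StudentID}

No FD produces {StudentID}, so it must be in every candidate key.
{Office, StudentID} is a candidate key since {Office, StudentID}⁺ = {Credits, Grade, Instructor, Office, RoomNo, Semester, StudentID} covers every attribute.
{RoomNo, StudentID} is a candidate key since {RoomNo, StudentID}⁺ = {Credits, Grade, Instructor, Office, RoomNo, Semester, StudentID} covers every attribute.
{Semester, StudentID} is a candidate key since {Semester, StudentID}⁺ = {Credits, Grade, Instructor, Office, RoomNo, Semester, StudentID} covers every attribute.
No proper subset of any of these is a key, and no other minimal superkey exists.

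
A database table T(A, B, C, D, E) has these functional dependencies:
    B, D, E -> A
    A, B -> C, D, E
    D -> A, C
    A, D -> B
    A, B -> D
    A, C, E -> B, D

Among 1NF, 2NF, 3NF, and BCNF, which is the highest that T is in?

BCNF

Candidate keys: {A, B}, {A, C, E}, {D}. Prime attributes: {A, B, C, D, E}.
Each dependency's left side is a superkey — BCNF holds.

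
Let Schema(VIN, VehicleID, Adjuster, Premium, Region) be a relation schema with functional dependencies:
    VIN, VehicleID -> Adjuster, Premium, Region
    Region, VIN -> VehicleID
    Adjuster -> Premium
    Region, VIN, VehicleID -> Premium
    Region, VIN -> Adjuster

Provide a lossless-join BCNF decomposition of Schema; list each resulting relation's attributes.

Candidate keys of the original relation: {Region, VIN}, {VIN, VehicleID}.
In {Adjuster, Premium, Region, VIN, VehicleID}, {Adjuster} is not a superkey ({Adjuster}⁺ restricted to this set is {Adjuster, Premium}), so split on Adjuster -> Premium into {Adjuster, Premium} and {Adjuster, Region, VIN, VehicleID}.
{Adjuster, Premium}: every determinant is a superkey — BCNF.
{Adjuster, Region, VIN, VehicleID}: every determinant is a superkey — BCNF.

{Adjuster, Premium}; {Adjuster, Region, VIN, VehicleID}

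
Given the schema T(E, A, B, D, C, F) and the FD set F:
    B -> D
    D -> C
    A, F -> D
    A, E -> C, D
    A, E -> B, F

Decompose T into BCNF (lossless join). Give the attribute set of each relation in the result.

Candidate key of the original relation: {A, E}.
Within {A, B, C, D, E, F}: {B}⁺ ∩ {A, B, C, D, E, F} = {B, C, D}, not the whole set, so B -> C, D violates BCNF; decompose into {B, C, D} and {A, B, E, F}.
Within {B, C, D}: {D}⁺ ∩ {B, C, D} = {C, D}, not the whole set, so D -> C violates BCNF; decompose into {C, D} and {B, D}.
{C, D} is in BCNF.
{B, D} is in BCNF.
{A, B, E, F} is in BCNF.

{A, B, E, F}; {B, D}; {C, D}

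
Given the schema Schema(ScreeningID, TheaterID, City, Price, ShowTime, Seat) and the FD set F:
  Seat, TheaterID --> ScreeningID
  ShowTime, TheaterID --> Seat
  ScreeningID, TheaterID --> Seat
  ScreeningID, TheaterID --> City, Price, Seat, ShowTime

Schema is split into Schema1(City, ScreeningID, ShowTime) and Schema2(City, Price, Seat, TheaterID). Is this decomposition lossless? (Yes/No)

No

Schema1 ∩ Schema2 = {City}; its closure under F is {City}.
Schema1 ⊄ {City} and Schema2 ⊄ {City}, so the split is lossy.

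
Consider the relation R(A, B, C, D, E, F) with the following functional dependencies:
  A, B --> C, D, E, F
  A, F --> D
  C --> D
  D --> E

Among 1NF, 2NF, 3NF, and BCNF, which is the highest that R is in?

Candidate key: {A, B}. Prime attributes: {A, B}.
For A, F --> D we have {A, F}⁺ = {A, D, E, F}; {A, F} is not a superkey, so BCNF fails.
A, F --> D has non-prime {D} on the right and a non-superkey on the left, so 3NF fails.
No non-prime attribute depends on a proper subset of any candidate key, so 2NF holds.

2NF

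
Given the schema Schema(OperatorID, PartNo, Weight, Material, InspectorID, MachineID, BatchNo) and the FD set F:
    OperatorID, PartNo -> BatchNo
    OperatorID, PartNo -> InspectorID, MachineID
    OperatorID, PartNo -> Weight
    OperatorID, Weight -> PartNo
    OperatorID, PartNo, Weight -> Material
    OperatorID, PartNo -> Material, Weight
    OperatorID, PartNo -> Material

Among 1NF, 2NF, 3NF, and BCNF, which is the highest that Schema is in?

Candidate keys: {OperatorID, PartNo}, {OperatorID, Weight}. Prime attributes: {OperatorID, PartNo, Weight}.
The left-hand side of every FD is a superkey, so BCNF is satisfied.

BCNF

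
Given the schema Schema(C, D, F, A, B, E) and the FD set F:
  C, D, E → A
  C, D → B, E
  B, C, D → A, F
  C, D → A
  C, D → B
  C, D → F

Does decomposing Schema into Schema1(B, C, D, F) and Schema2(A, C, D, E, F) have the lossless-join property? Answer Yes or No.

Common attributes: {C, D, F}; their closure is {A, B, C, D, E, F}.
This includes all of Schema1, so the common attributes are a superkey of Schema1 — the join is lossless.

Yes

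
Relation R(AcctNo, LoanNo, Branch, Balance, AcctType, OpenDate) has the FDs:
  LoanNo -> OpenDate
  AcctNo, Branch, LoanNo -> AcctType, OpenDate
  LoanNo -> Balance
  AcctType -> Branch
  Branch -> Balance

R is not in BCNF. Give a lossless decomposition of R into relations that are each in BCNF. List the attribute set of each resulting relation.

Candidate keys of the original relation: {AcctNo, AcctType, LoanNo}, {AcctNo, Branch, LoanNo}.
Within {AcctNo, AcctType, Balance, Branch, LoanNo, OpenDate}: {LoanNo}⁺ ∩ {AcctNo, AcctType, Balance, Branch, LoanNo, OpenDate} = {Balance, LoanNo, OpenDate}, not the whole set, so LoanNo -> Balance, OpenDate violates BCNF; decompose into {Balance, LoanNo, OpenDate} and {AcctNo, AcctType, Branch, LoanNo}.
{Balance, LoanNo, OpenDate} is in BCNF.
Within {AcctNo, AcctType, Branch, LoanNo}: {AcctType}⁺ ∩ {AcctNo, AcctType, Branch, LoanNo} = {AcctType, Branch}, not the whole set, so AcctType -> Branch violates BCNF; decompose into {AcctType, Branch} and {AcctNo, AcctType, LoanNo}.
{AcctType, Branch} is in BCNF.
{AcctNo, AcctType, LoanNo} is in BCNF.

{AcctNo, AcctType, LoanNo}; {AcctType, Branch}; {Balance, LoanNo, OpenDate}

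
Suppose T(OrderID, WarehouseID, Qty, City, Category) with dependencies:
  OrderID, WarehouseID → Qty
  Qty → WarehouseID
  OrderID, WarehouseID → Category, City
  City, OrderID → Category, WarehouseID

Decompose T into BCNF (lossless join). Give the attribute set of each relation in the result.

Candidate keys of the original relation: {City, OrderID}, {OrderID, Qty}, {OrderID, WarehouseID}.
In {Category, City, OrderID, Qty, WarehouseID}, {Qty} is not a superkey ({Qty}⁺ restricted to this set is {Qty, WarehouseID}), so split on Qty → WarehouseID into {Qty, WarehouseID} and {Category, City, OrderID, Qty}.
{Qty, WarehouseID} has no BCNF violation.
{Category, City, OrderID, Qty} has no BCNF violation.

{Category, City, OrderID, Qty}; {Qty, WarehouseID}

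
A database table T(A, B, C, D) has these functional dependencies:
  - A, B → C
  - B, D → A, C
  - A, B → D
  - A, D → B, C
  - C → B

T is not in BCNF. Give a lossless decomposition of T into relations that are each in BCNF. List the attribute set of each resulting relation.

Candidate keys of the original relation: {A, B}, {A, C}, {A, D}, {B, D}, {C, D}.
{A, B, C, D}: {C} determines {B, C} here but is not a superkey — split on C → B, giving {B, C} and {A, C, D}.
{B, C} has no BCNF violation.
{A, C, D} has no BCNF violation.

{A, C, D}; {B, C}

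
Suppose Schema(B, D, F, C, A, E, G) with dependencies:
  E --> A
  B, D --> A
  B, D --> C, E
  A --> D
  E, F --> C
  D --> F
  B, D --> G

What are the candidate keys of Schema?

{B} never appears on the right of any FD, so every key must include it.
{A, B}⁺ = {A, B, C, D, E, F, G}, which is every attribute, so {A, B} is a candidate key.
{B, D}⁺ = {A, B, C, D, E, F, G}, which is every attribute, so {B, D} is a candidate key.
{B, E}⁺ = {A, B, C, D, E, F, G}, which is every attribute, so {B, E} is a candidate key.
Any other superkey properly contains one of these, so there are no further candidate keys.

{A, B}, {B, D}, {B, E}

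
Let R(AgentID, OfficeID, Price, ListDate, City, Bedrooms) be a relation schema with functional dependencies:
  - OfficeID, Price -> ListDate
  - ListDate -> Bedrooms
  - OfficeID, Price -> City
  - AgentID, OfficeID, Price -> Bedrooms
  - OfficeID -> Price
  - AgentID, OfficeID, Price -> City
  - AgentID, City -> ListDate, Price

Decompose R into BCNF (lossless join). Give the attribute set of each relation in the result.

{AgentID, OfficeID}; {Bedrooms, ListDate}; {City, ListDate, OfficeID, Price}

Candidate key of the original relation: {AgentID, OfficeID}.
Within {AgentID, Bedrooms, City, ListDate, OfficeID, Price}: {OfficeID, Price}⁺ ∩ {AgentID, Bedrooms, City, ListDate, OfficeID, Price} = {Bedrooms, City, ListDate, OfficeID, Price}, not the whole set, so OfficeID, Price -> Bedrooms, City, ListDate violates BCNF; decompose into {Bedrooms, City, ListDate, OfficeID, Price} and {AgentID, OfficeID, Price}.
Within {Bedrooms, City, ListDate, OfficeID, Price}: {ListDate}⁺ ∩ {Bedrooms, City, ListDate, OfficeID, Price} = {Bedrooms, ListDate}, not the whole set, so ListDate -> Bedrooms violates BCNF; decompose into {Bedrooms, ListDate} and {City, ListDate, OfficeID, Price}.
{Bedrooms, ListDate}: every determinant is a superkey — BCNF.
{City, ListDate, OfficeID, Price}: every determinant is a superkey — BCNF.
Within {AgentID, OfficeID, Price}: {OfficeID}⁺ ∩ {AgentID, OfficeID, Price} = {OfficeID, Price}, not the whole set, so OfficeID -> Price violates BCNF; decompose into {OfficeID, Price} and {AgentID, OfficeID}.
{OfficeID, Price}: every determinant is a superkey — BCNF.
{AgentID, OfficeID}: every determinant is a superkey — BCNF.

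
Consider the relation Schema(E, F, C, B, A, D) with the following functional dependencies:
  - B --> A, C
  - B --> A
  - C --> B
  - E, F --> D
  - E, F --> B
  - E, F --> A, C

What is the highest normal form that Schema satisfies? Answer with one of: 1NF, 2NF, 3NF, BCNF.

Candidate key: {E, F}. Prime attributes: {E, F}.
For B --> A, C we have {B}⁺ = {A, B, C}; {B} is not a superkey, so BCNF fails.
B --> A, C determines the non-prime attributes {A, C} from a non-superkey — 3NF is violated.
No proper subset of a key has a non-prime attribute in its closure, so there is no partial dependency; 2NF holds.

2NF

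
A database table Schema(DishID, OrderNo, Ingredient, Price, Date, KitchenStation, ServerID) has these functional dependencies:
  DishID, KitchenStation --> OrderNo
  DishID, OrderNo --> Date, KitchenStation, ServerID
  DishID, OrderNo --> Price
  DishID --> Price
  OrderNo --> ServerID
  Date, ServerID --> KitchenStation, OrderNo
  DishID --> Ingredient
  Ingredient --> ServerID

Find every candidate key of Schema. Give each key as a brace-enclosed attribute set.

{Date, DishID}, {DishID, KitchenStation}, {DishID, OrderNo}

Attributes never on any right-hand side: {DishID} — every candidate key must contain it.
{Date, DishID}⁺ = {Date, DishID, Ingredient, KitchenStation, OrderNo, Price, ServerID}, which is every attribute, so {Date, DishID} is a candidate key.
{DishID, KitchenStation}⁺ = {Date, DishID, Ingredient, KitchenStation, OrderNo, Price, ServerID}, which is every attribute, so {DishID, KitchenStation} is a candidate key.
{DishID, OrderNo}⁺ = {Date, DishID, Ingredient, KitchenStation, OrderNo, Price, ServerID}, which is every attribute, so {DishID, OrderNo} is a candidate key.
Any other superkey properly contains one of these, so there are no further candidate keys.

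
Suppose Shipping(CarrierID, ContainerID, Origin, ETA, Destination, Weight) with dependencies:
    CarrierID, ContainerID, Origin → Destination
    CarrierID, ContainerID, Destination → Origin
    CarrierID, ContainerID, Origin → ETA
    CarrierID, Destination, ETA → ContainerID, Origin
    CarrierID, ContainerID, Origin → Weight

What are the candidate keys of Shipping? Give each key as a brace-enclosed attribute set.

{CarrierID, ContainerID, Destination}, {CarrierID, ContainerID, Origin}, {CarrierID, Destination, ETA}

No FD produces {CarrierID}, so it must be in every candidate key.
{CarrierID, ContainerID, Destination} is a candidate key since {CarrierID, ContainerID, Destination}⁺ = {CarrierID, ContainerID, Destination, ETA, Origin, Weight} covers every attribute.
{CarrierID, ContainerID, Origin} is a candidate key since {CarrierID, ContainerID, Origin}⁺ = {CarrierID, ContainerID, Destination, ETA, Origin, Weight} covers every attribute.
{CarrierID, Destination, ETA} is a candidate key since {CarrierID, Destination, ETA}⁺ = {CarrierID, ContainerID, Destination, ETA, Origin, Weight} covers every attribute.
No proper subset of any of these is a key, and no other minimal superkey exists.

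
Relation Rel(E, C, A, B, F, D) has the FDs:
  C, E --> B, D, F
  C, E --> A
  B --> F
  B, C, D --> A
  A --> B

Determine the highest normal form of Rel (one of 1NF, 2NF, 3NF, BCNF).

Candidate key: {C, E}. Prime attributes: {C, E}.
For B --> F we have {B}⁺ = {B, F}; {B} is not a superkey, so BCNF fails.
Because {F} is non-prime and the left side of B --> F is not a superkey, the relation is not in 3NF.
Checking every proper subset of each key, none determines a non-prime attribute — 2NF is satisfied.

2NF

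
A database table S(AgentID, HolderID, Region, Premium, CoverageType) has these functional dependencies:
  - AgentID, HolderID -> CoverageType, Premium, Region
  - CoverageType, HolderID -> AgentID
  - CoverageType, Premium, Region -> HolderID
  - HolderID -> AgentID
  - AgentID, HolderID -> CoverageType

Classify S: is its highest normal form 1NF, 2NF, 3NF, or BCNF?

BCNF

Candidate keys: {CoverageType, Premium, Region}, {HolderID}. Prime attributes: {CoverageType, HolderID, Premium, Region}.
Every FD has a superkey on the left, so the relation is in BCNF.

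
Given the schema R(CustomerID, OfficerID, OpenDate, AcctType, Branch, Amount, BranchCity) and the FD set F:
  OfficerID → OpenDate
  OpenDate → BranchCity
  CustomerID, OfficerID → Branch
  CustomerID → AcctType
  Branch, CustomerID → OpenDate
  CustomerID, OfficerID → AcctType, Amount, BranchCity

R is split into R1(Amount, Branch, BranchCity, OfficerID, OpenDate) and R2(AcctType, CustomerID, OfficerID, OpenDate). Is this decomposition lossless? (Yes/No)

R1 ∩ R2 = {OfficerID, OpenDate}; its closure under F is {BranchCity, OfficerID, OpenDate}.
Neither R1 nor R2 is contained in that closure, so the decomposition is lossy.

No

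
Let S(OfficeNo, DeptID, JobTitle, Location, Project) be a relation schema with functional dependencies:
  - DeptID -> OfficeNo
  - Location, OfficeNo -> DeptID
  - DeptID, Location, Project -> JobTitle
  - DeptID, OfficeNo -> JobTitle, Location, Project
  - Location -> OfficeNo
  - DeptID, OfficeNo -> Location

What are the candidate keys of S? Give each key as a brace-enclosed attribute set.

{DeptID}, {Location}

{DeptID}⁺ = {DeptID, JobTitle, Location, OfficeNo, Project} — all of the relation — so {DeptID} is a candidate key.
{Location}⁺ = {DeptID, JobTitle, Location, OfficeNo, Project} — all of the relation — so {Location} is a candidate key.
These are minimal and exhaustive — every other superkey contains one of them.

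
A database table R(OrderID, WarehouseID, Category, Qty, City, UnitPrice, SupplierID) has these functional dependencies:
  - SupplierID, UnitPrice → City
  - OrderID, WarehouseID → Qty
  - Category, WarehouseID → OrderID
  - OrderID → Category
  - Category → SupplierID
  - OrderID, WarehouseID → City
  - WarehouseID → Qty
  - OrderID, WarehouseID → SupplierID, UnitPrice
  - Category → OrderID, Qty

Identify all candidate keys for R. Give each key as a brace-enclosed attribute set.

{Category, WarehouseID}, {OrderID, WarehouseID}

Attributes never on any right-hand side: {WarehouseID} — every candidate key must contain it.
{Category, WarehouseID}⁺ = {Category, City, OrderID, Qty, SupplierID, UnitPrice, WarehouseID} — all of the relation — so {Category, WarehouseID} is a candidate key.
{OrderID, WarehouseID}⁺ = {Category, City, OrderID, Qty, SupplierID, UnitPrice, WarehouseID} — all of the relation — so {OrderID, WarehouseID} is a candidate key.
These are minimal and exhaustive — every other superkey contains one of them.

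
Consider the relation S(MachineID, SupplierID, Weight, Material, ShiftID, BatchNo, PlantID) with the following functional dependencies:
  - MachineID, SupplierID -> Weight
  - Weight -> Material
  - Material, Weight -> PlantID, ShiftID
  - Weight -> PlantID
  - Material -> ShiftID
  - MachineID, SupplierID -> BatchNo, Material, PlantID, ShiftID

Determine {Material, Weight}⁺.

{Material, PlantID, ShiftID, Weight}

Start with {Material, Weight}.
Material, Weight -> PlantID, ShiftID applies; add {PlantID, ShiftID} → now {Material, PlantID, ShiftID, Weight}.
No further FD applies.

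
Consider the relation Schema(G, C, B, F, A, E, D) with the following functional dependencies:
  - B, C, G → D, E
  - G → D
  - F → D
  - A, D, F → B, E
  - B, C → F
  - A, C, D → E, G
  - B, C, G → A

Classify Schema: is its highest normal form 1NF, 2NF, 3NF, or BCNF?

1NF

Candidate keys: {A, B, C}, {A, C, F}, {B, C, G}. Prime attributes: {A, B, C, F, G}.
G → D breaks BCNF: {G}⁺ = {D, G}, so {G} is not a superkey.
G → D determines the non-prime attribute {D} from a non-superkey — 3NF is violated.
{B, C} is a proper subset of the key {A, B, C}, and {B, C}⁺ contains the non-prime attribute {D} — a partial dependency, so 2NF is violated.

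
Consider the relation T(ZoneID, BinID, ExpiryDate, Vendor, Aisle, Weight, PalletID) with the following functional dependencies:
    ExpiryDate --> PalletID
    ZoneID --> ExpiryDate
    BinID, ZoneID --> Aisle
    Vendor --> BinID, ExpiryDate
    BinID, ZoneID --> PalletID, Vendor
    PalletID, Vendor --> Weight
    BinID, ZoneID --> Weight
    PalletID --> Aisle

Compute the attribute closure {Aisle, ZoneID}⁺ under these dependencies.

Start with {Aisle, ZoneID}.
ZoneID --> ExpiryDate applies; add {ExpiryDate} → now {Aisle, ExpiryDate, ZoneID}.
ExpiryDate --> PalletID applies; add {PalletID} → now {Aisle, ExpiryDate, PalletID, ZoneID}.
No further FD applies.

{Aisle, ExpiryDate, PalletID, ZoneID}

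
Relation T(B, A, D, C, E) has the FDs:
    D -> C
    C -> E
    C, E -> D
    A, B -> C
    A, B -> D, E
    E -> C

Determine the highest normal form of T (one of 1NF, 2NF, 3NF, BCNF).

Candidate key: {A, B}. Prime attributes: {A, B}.
D -> C breaks BCNF: {D}⁺ = {C, D, E}, so {D} is not a superkey.
Because {C} is non-prime and the left side of D -> C is not a superkey, the relation is not in 3NF.
No proper subset of a key has a non-prime attribute in its closure, so there is no partial dependency; 2NF holds.

2NF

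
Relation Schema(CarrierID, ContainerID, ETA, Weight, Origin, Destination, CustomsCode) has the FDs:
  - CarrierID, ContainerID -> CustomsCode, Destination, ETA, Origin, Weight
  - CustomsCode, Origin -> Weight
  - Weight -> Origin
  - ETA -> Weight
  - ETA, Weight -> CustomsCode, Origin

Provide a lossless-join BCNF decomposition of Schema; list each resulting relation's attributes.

Candidate key of the original relation: {CarrierID, ContainerID}.
Within {CarrierID, ContainerID, CustomsCode, Destination, ETA, Origin, Weight}: {CustomsCode, Origin}⁺ ∩ {CarrierID, ContainerID, CustomsCode, Destination, ETA, Origin, Weight} = {CustomsCode, Origin, Weight}, not the whole set, so CustomsCode, Origin -> Weight violates BCNF; decompose into {CustomsCode, Origin, Weight} and {CarrierID, ContainerID, CustomsCode, Destination, ETA, Origin}.
Within {CustomsCode, Origin, Weight}: {Weight}⁺ ∩ {CustomsCode, Origin, Weight} = {Origin, Weight}, not the whole set, so Weight -> Origin violates BCNF; decompose into {Origin, Weight} and {CustomsCode, Weight}.
{Origin, Weight}: every determinant is a superkey — BCNF.
{CustomsCode, Weight}: every determinant is a superkey — BCNF.
Within {CarrierID, ContainerID, CustomsCode, Destination, ETA, Origin}: {ETA}⁺ ∩ {CarrierID, ContainerID, CustomsCode, Destination, ETA, Origin} = {CustomsCode, ETA, Origin}, not the whole set, so ETA -> CustomsCode, Origin violates BCNF; decompose into {CustomsCode, ETA, Origin} and {CarrierID, ContainerID, Destination, ETA}.
{CustomsCode, ETA, Origin}: every determinant is a superkey — BCNF.
{CarrierID, ContainerID, Destination, ETA}: every determinant is a superkey — BCNF.

{CarrierID, ContainerID, Destination, ETA}; {CustomsCode, ETA, Origin}; {CustomsCode, Weight}; {Origin, Weight}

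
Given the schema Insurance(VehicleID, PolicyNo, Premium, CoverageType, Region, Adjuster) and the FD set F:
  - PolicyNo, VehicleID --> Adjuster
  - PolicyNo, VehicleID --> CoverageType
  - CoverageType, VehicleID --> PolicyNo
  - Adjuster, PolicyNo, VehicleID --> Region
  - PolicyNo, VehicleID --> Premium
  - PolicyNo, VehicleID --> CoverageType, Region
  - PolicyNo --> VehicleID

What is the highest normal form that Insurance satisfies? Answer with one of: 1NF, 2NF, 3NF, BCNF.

Candidate keys: {CoverageType, VehicleID}, {PolicyNo}. Prime attributes: {CoverageType, PolicyNo, VehicleID}.
Every FD has a superkey on the left, so the relation is in BCNF.

BCNF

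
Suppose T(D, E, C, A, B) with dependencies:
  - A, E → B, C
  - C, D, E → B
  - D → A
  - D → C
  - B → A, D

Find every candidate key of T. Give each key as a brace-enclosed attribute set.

{E} never appears on the right of any FD, so every key must include it.
{A, E}⁺ = {A, B, C, D, E} — all of the relation — so {A, E} is a candidate key.
{B, E}⁺ = {A, B, C, D, E} — all of the relation — so {B, E} is a candidate key.
{D, E}⁺ = {A, B, C, D, E} — all of the relation — so {D, E} is a candidate key.
These are minimal and exhaustive — every other superkey contains one of them.

{A, E}, {B, E}, {D, E}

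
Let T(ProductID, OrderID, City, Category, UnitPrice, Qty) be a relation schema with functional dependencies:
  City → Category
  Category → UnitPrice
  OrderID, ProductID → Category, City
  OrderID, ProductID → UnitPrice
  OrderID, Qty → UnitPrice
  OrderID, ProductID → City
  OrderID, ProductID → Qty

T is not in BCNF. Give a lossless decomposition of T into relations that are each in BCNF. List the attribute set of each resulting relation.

Candidate key of the original relation: {OrderID, ProductID}.
Within {Category, City, OrderID, ProductID, Qty, UnitPrice}: {City}⁺ ∩ {Category, City, OrderID, ProductID, Qty, UnitPrice} = {Category, City, UnitPrice}, not the whole set, so City → Category, UnitPrice violates BCNF; decompose into {Category, City, UnitPrice} and {City, OrderID, ProductID, Qty}.
Within {Category, City, UnitPrice}: {Category}⁺ ∩ {Category, City, UnitPrice} = {Category, UnitPrice}, not the whole set, so Category → UnitPrice violates BCNF; decompose into {Category, UnitPrice} and {Category, City}.
{Category, UnitPrice}: every determinant is a superkey — BCNF.
{Category, City}: every determinant is a superkey — BCNF.
{City, OrderID, ProductID, Qty}: every determinant is a superkey — BCNF.

{Category, City}; {Category, UnitPrice}; {City, OrderID, ProductID, Qty}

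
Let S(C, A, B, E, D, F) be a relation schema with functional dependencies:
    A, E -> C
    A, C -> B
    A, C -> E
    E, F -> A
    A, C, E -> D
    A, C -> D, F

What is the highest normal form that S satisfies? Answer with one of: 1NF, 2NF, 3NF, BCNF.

Candidate keys: {A, C}, {A, E}, {E, F}. Prime attributes: {A, C, E, F}.
Each dependency's left side is a superkey — BCNF holds.

BCNF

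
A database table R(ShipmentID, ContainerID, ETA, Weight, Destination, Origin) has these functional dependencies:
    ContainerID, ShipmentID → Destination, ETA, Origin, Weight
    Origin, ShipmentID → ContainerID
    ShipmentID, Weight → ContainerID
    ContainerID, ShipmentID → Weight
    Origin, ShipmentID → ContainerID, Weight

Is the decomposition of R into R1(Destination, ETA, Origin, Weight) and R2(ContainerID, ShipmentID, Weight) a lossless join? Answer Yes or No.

No

Common attributes: {Weight}; their closure is {Weight}.
R1 ⊄ {Weight} and R2 ⊄ {Weight}, so the split is lossy.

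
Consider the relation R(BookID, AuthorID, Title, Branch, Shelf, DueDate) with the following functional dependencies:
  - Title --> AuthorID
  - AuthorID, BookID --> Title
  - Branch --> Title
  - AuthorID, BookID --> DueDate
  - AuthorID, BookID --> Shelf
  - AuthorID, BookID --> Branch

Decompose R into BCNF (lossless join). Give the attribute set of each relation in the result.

{AuthorID, Title}; {BookID, Branch, DueDate, Shelf}; {Branch, Title}

Candidate keys of the original relation: {AuthorID, BookID}, {BookID, Branch}, {BookID, Title}.
Within {AuthorID, BookID, Branch, DueDate, Shelf, Title}: {Title}⁺ ∩ {AuthorID, BookID, Branch, DueDate, Shelf, Title} = {AuthorID, Title}, not the whole set, so Title --> AuthorID violates BCNF; decompose into {AuthorID, Title} and {BookID, Branch, DueDate, Shelf, Title}.
{AuthorID, Title}: every determinant is a superkey — BCNF.
Within {BookID, Branch, DueDate, Shelf, Title}: {Branch}⁺ ∩ {BookID, Branch, DueDate, Shelf, Title} = {Branch, Title}, not the whole set, so Branch --> Title violates BCNF; decompose into {Branch, Title} and {BookID, Branch, DueDate, Shelf}.
{Branch, Title}: every determinant is a superkey — BCNF.
{BookID, Branch, DueDate, Shelf}: every determinant is a superkey — BCNF.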